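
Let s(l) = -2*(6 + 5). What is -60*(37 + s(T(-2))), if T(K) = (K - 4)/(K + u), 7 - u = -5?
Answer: -900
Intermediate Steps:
u = 12 (u = 7 - 1*(-5) = 7 + 5 = 12)
T(K) = (-4 + K)/(12 + K) (T(K) = (K - 4)/(K + 12) = (-4 + K)/(12 + K))
s(l) = -22 (s(l) = -2*11 = -22)
-60*(37 + s(T(-2))) = -60*(37 - 22) = -60*15 = -900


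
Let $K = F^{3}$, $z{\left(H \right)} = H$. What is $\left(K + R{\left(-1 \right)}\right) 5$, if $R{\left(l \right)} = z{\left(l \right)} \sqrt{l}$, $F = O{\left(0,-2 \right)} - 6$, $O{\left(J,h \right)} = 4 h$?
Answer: $-13720 - 5 i \approx -13720.0 - 5.0 i$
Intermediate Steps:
$F = -14$ ($F = 4 \left(-2\right) - 6 = -8 - 6 = -14$)
$R{\left(l \right)} = l^{\frac{3}{2}}$ ($R{\left(l \right)} = l \sqrt{l} = l^{\frac{3}{2}}$)
$K = -2744$ ($K = \left(-14\right)^{3} = -2744$)
$\left(K + R{\left(-1 \right)}\right) 5 = \left(-2744 + \left(-1\right)^{\frac{3}{2}}\right) 5 = \left(-2744 - i\right) 5 = -13720 - 5 i$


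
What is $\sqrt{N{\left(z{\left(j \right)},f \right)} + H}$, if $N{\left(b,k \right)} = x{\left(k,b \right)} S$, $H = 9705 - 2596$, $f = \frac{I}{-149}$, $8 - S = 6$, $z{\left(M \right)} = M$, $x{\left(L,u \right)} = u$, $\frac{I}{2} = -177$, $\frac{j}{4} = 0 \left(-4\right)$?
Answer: $\sqrt{7109} \approx 84.315$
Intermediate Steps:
$j = 0$ ($j = 4 \cdot 0 \left(-4\right) = 4 \cdot 0 = 0$)
$I = -354$ ($I = 2 \left(-177\right) = -354$)
$S = 2$ ($S = 8 - 6 = 2$)
$f = \frac{354}{149}$ ($f = - \frac{354}{-149} = \left(-354\right) \left(- \frac{1}{149}\right) = \frac{354}{149} \approx 2.3758$)
$H = 7109$
$N{\left(b,k \right)} = 2 b$ ($N{\left(b,k \right)} = b 2 = 2 b$)
$\sqrt{N{\left(z{\left(j \right)},f \right)} + H} = \sqrt{2 \cdot 0 + 7109} = \sqrt{0 + 7109} = \sqrt{7109}$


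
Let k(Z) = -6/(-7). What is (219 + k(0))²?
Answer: 2368521/49 ≈ 48337.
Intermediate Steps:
k(Z) = 6/7 (k(Z) = -6*(-⅐) = 6/7)
(219 + k(0))² = (219 + 6/7)² = (1539/7)² = 2368521/49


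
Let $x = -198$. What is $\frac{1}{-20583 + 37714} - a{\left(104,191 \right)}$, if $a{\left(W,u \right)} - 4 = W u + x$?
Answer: $- \frac{336966769}{17131} \approx -19670.0$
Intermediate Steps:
$a{\left(W,u \right)} = -194 + W u$ ($a{\left(W,u \right)} = 4 + \left(W u - 198\right) = 4 + \left(-198 + W u\right) = -194 + W u$)
$\frac{1}{-20583 + 37714} - a{\left(104,191 \right)} = \frac{1}{-20583 + 37714} - \left(-194 + 104 \cdot 191\right) = \frac{1}{17131} - \left(-194 + 19864\right) = \frac{1}{17131} - 19670 = - \frac{336966769}{17131}$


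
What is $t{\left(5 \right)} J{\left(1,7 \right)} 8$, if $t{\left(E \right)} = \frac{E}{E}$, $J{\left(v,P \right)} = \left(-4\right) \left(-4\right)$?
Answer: $128$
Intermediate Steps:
$J{\left(v,P \right)} = 16$
$t{\left(E \right)} = 1$
$t{\left(5 \right)} J{\left(1,7 \right)} 8 = 1 \cdot 16 \cdot 8 = 16 \cdot 8 = 128$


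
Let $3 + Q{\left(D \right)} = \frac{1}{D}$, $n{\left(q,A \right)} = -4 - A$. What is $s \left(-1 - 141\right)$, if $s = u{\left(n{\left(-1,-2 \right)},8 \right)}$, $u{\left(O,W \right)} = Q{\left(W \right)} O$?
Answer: $- \frac{1633}{2} \approx -816.5$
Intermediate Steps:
$Q{\left(D \right)} = -3 + \frac{1}{D}$
$u{\left(O,W \right)} = O \left(-3 + \frac{1}{W}\right)$ ($u{\left(O,W \right)} = \left(-3 + \frac{1}{W}\right) O = O \left(-3 + \frac{1}{W}\right)$)
$s = \frac{23}{4}$ ($s = - 3 \left(-4 - -2\right) + \frac{-4 - -2}{8} = - 3 \left(-4 + 2\right) + \left(-4 + 2\right) \frac{1}{8} = \left(-3\right) \left(-2\right) - \frac{1}{4} = 6 - \frac{1}{4} = \frac{23}{4} \approx 5.75$)
$s \left(-1 - 141\right) = \frac{23 \left(-1 - 141\right)}{4} = \frac{23}{4} \left(-142\right) = - \frac{1633}{2}$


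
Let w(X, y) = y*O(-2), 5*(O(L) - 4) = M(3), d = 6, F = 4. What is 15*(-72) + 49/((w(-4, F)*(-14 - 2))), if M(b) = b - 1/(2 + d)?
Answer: -1581365/1464 ≈ -1080.2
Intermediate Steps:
M(b) = -⅛ + b (M(b) = b - 1/(2 + 6) = b - 1/8 = b - 1*⅛ = b - ⅛ = -⅛ + b)
O(L) = 183/40 (O(L) = 4 + (-⅛ + 3)/5 = 4 + (⅕)*(23/8) = 4 + 23/40 = 183/40)
w(X, y) = 183*y/40 (w(X, y) = y*(183/40) = 183*y/40)
15*(-72) + 49/((w(-4, F)*(-14 - 2))) = 15*(-72) + 49/((((183/40)*4)*(-14 - 2))) = -1080 + 49/(((183/10)*(-16))) = -1080 + 49/(-1464/5) = -1080 + 49*(-5/1464) = -1080 - 245/1464 = -1581365/1464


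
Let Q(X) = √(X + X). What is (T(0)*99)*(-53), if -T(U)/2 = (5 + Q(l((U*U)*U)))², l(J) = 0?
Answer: 262350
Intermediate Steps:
Q(X) = √2*√X (Q(X) = √(2*X) = √2*√X)
T(U) = -50 (T(U) = -2*(5 + √2*√0)² = -2*(5 + √2*0)² = -2*(5 + 0)² = -2*5² = -2*25 = -50)
(T(0)*99)*(-53) = -50*99*(-53) = -4950*(-53) = 262350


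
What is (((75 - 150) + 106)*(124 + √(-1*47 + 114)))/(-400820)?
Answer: -961/100205 - 31*√67/400820 ≈ -0.010223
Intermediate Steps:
(((75 - 150) + 106)*(124 + √(-1*47 + 114)))/(-400820) = ((-75 + 106)*(124 + √(-47 + 114)))*(-1/400820) = (31*(124 + √67))*(-1/400820) = (3844 + 31*√67)*(-1/400820) = -961/100205 - 31*√67/400820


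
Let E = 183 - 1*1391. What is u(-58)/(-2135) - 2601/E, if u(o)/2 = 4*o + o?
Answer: 1250755/515816 ≈ 2.4248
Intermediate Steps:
E = -1208 (E = 183 - 1391 = -1208)
u(o) = 10*o (u(o) = 2*(4*o + o) = 2*(5*o) = 10*o)
u(-58)/(-2135) - 2601/E = (10*(-58))/(-2135) - 2601/(-1208) = -580*(-1/2135) - 2601*(-1/1208) = 116/427 + 2601/1208 = 1250755/515816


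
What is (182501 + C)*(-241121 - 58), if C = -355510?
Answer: 41726137611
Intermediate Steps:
(182501 + C)*(-241121 - 58) = (182501 - 355510)*(-241121 - 58) = -173009*(-241179) = 41726137611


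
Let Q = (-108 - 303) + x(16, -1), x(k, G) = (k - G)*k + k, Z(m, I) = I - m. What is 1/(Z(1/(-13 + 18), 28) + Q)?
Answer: -5/476 ≈ -0.010504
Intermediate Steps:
x(k, G) = k + k*(k - G) (x(k, G) = k*(k - G) + k = k + k*(k - G))
Q = -123 (Q = (-108 - 303) + 16*(1 + 16 - 1*(-1)) = -411 + 16*(1 + 16 + 1) = -411 + 16*18 = -411 + 288 = -123)
1/(Z(1/(-13 + 18), 28) + Q) = 1/((28 - 1/(-13 + 18)) - 123) = 1/((28 - 1/5) - 123) = 1/((28 - 1*⅕) - 123) = 1/((28 - ⅕) - 123) = 1/(139/5 - 123) = 1/(-476/5) = -5/476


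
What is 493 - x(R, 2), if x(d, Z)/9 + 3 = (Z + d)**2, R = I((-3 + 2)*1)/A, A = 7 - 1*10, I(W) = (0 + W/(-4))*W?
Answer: 7695/16 ≈ 480.94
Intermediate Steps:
I(W) = -W**2/4 (I(W) = (0 + W*(-1/4))*W = (0 - W/4)*W = (-W/4)*W = -W**2/4)
A = -3 (A = 7 - 10 = -3)
R = 1/12 (R = -(-3 + 2)**2/4/(-3) = -(-1*1)**2/4*(-1/3) = -1/4*(-1)**2*(-1/3) = -1/4*1*(-1/3) = -1/4*(-1/3) = 1/12 ≈ 0.083333)
x(d, Z) = -27 + 9*(Z + d)**2
493 - x(R, 2) = 493 - (-27 + 9*(2 + 1/12)**2) = 493 - (-27 + 9*(25/12)**2) = 493 - (-27 + 9*(625/144)) = 493 - (-27 + 625/16) = 493 - 1*193/16 = 493 - 193/16 = 7695/16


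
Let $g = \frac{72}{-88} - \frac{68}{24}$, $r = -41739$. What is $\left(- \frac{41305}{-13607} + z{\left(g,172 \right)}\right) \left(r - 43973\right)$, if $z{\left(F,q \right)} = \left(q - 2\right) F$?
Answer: $\frac{196483305760}{3711} \approx 5.2946 \cdot 10^{7}$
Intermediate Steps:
$g = - \frac{241}{66}$ ($g = 72 \left(- \frac{1}{88}\right) - \frac{17}{6} = - \frac{9}{11} - \frac{17}{6} = - \frac{241}{66} \approx -3.6515$)
$z{\left(F,q \right)} = F \left(-2 + q\right)$ ($z{\left(F,q \right)} = \left(-2 + q\right) F = F \left(-2 + q\right)$)
$\left(- \frac{41305}{-13607} + z{\left(g,172 \right)}\right) \left(r - 43973\right) = \left(- \frac{41305}{-13607} - \frac{241 \left(-2 + 172\right)}{66}\right) \left(-41739 - 43973\right) = \left(\left(-41305\right) \left(- \frac{1}{13607}\right) - \frac{20485}{33}\right) \left(-85712\right) = \left(\frac{3755}{1237} - \frac{20485}{33}\right) \left(-85712\right) = \left(- \frac{25216030}{40821}\right) \left(-85712\right) = \frac{196483305760}{3711}$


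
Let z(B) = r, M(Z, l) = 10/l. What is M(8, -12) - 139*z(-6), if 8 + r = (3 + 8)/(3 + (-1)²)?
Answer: 8747/12 ≈ 728.92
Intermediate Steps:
r = -21/4 (r = -8 + (3 + 8)/(3 + (-1)²) = -8 + 11/(3 + 1) = -8 + 11/4 = -21/4 ≈ -5.2500)
z(B) = -21/4
M(8, -12) - 139*z(-6) = 10/(-12) - 139*(-21/4) = 10*(-1/12) + 2919/4 = -⅚ + 2919/4 = 8747/12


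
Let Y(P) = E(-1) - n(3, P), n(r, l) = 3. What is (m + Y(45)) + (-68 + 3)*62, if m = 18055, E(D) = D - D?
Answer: 14022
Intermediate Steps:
E(D) = 0
Y(P) = -3 (Y(P) = 0 - 1*3 = 0 - 3 = -3)
(m + Y(45)) + (-68 + 3)*62 = (18055 - 3) + (-68 + 3)*62 = 18052 - 65*62 = 18052 - 4030 = 14022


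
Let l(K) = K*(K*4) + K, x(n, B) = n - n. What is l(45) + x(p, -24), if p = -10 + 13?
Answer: 8145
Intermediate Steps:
p = 3
x(n, B) = 0
l(K) = K + 4*K² (l(K) = K*(4*K) + K = 4*K² + K = K + 4*K²)
l(45) + x(p, -24) = 45*(1 + 4*45) + 0 = 45*(1 + 180) + 0 = 45*181 + 0 = 8145 + 0 = 8145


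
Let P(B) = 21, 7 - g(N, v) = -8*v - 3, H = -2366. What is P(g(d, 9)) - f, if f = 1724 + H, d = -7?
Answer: 663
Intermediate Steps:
g(N, v) = 10 + 8*v (g(N, v) = 7 - (-8*v - 3) = 7 - (-3 - 8*v) = 7 + (3 + 8*v) = 10 + 8*v)
f = -642 (f = 1724 - 2366 = -642)
P(g(d, 9)) - f = 21 - 1*(-642) = 21 + 642 = 663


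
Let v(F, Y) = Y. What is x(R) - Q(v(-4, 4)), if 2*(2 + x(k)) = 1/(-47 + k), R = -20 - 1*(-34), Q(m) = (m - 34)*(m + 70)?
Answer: 146387/66 ≈ 2218.0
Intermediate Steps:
Q(m) = (-34 + m)*(70 + m)
R = 14 (R = -20 + 34 = 14)
x(k) = -2 + 1/(2*(-47 + k))
x(R) - Q(v(-4, 4)) = (189 - 4*14)/(2*(-47 + 14)) - (-2380 + 4² + 36*4) = (½)*(189 - 56)/(-33) - (-2380 + 16 + 144) = (½)*(-1/33)*133 - 1*(-2220) = -133/66 + 2220 = 146387/66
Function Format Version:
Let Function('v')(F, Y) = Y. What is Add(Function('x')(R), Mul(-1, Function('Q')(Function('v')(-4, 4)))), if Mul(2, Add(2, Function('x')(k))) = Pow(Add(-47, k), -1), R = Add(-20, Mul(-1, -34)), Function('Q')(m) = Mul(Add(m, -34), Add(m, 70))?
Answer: Rational(146387, 66) ≈ 2218.0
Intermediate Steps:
Function('Q')(m) = Mul(Add(-34, m), Add(70, m))
R = 14 (R = Add(-20, 34) = 14)
Function('x')(k) = Add(-2, Mul(Rational(1, 2), Pow(Add(-47, k), -1)))
Add(Function('x')(R), Mul(-1, Function('Q')(Function('v')(-4, 4)))) = Add(Mul(Rational(1, 2), Pow(Add(-47, 14), -1), Add(189, Mul(-4, 14))), Mul(-1, Add(-2380, Pow(4, 2), Mul(36, 4)))) = Add(Mul(Rational(1, 2), Pow(-33, -1), Add(189, -56)), Mul(-1, Add(-2380, 16, 144))) = Add(Mul(Rational(1, 2), Rational(-1, 33), 133), Mul(-1, -2220)) = Add(Rational(-133, 66), 2220) = Rational(146387, 66)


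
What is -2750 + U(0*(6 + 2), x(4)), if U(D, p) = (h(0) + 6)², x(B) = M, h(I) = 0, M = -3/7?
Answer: -2714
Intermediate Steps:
M = -3/7 (M = -3*⅐ = -3/7 ≈ -0.42857)
x(B) = -3/7
U(D, p) = 36 (U(D, p) = (0 + 6)² = 6² = 36)
-2750 + U(0*(6 + 2), x(4)) = -2750 + 36 = -2714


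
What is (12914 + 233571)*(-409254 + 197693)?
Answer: -52146613085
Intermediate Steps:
(12914 + 233571)*(-409254 + 197693) = 246485*(-211561) = -52146613085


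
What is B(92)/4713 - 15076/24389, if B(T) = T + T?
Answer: -66565612/114945357 ≈ -0.57911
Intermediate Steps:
B(T) = 2*T
B(92)/4713 - 15076/24389 = (2*92)/4713 - 15076/24389 = 184*(1/4713) - 15076*1/24389 = 184/4713 - 15076/24389 = -66565612/114945357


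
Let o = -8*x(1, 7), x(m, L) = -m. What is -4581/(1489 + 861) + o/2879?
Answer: -13169899/6765650 ≈ -1.9466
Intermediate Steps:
o = 8 (o = -(-8) = -8*(-1) = 8)
-4581/(1489 + 861) + o/2879 = -4581/(1489 + 861) + 8/2879 = -4581/2350 + 8*(1/2879) = -4581*1/2350 + 8/2879 = -4581/2350 + 8/2879 = -13169899/6765650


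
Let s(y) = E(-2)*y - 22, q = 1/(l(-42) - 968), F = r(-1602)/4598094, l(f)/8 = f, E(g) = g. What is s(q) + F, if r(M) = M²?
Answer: -10712861139/499659548 ≈ -21.440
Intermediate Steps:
l(f) = 8*f
F = 427734/766349 (F = (-1602)²/4598094 = 2566404*(1/4598094) = 427734/766349 ≈ 0.55815)
q = -1/1304 (q = 1/(8*(-42) - 968) = 1/(-336 - 968) = 1/(-1304) = -1/1304 ≈ -0.00076687)
s(y) = -22 - 2*y (s(y) = -2*y - 22 = -22 - 2*y)
s(q) + F = (-22 - 2*(-1/1304)) + 427734/766349 = (-22 + 1/652) + 427734/766349 = -14343/652 + 427734/766349 = -10712861139/499659548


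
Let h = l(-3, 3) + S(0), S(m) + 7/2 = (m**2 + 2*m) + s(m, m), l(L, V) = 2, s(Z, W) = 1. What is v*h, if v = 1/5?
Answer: -1/10 ≈ -0.10000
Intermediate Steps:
v = 1/5 ≈ 0.20000
S(m) = -5/2 + m**2 + 2*m (S(m) = -7/2 + ((m**2 + 2*m) + 1) = -7/2 + (1 + m**2 + 2*m) = -5/2 + m**2 + 2*m)
h = -1/2 (h = 2 + (-5/2 + 0**2 + 2*0) = 2 + (-5/2 + 0 + 0) = 2 - 5/2 = -1/2 ≈ -0.50000)
v*h = (1/5)*(-1/2) = -1/10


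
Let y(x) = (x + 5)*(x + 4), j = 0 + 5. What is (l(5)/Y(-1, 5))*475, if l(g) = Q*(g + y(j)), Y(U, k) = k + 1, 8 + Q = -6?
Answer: -315875/3 ≈ -1.0529e+5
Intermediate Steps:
Q = -14 (Q = -8 - 6 = -14)
Y(U, k) = 1 + k
j = 5
y(x) = (4 + x)*(5 + x) (y(x) = (5 + x)*(4 + x) = (4 + x)*(5 + x))
l(g) = -1260 - 14*g (l(g) = -14*(g + (20 + 5² + 9*5)) = -14*(g + (20 + 25 + 45)) = -14*(g + 90) = -14*(90 + g) = -1260 - 14*g)
(l(5)/Y(-1, 5))*475 = ((-1260 - 14*5)/(1 + 5))*475 = ((-1260 - 70)/6)*475 = -1330*⅙*475 = -665/3*475 = -315875/3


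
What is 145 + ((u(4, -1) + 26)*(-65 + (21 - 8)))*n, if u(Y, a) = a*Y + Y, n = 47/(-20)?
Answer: 16611/5 ≈ 3322.2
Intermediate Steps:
n = -47/20 (n = 47*(-1/20) = -47/20 ≈ -2.3500)
u(Y, a) = Y + Y*a (u(Y, a) = Y*a + Y = Y + Y*a)
145 + ((u(4, -1) + 26)*(-65 + (21 - 8)))*n = 145 + ((4*(1 - 1) + 26)*(-65 + (21 - 8)))*(-47/20) = 145 + ((4*0 + 26)*(-65 + 13))*(-47/20) = 145 + ((0 + 26)*(-52))*(-47/20) = 145 + (26*(-52))*(-47/20) = 145 - 1352*(-47/20) = 145 + 15886/5 = 16611/5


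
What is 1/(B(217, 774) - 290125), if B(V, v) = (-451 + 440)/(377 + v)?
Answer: -1151/333933886 ≈ -3.4468e-6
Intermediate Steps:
B(V, v) = -11/(377 + v)
1/(B(217, 774) - 290125) = 1/(-11/(377 + 774) - 290125) = 1/(-11/1151 - 290125) = 1/(-333933886/1151) = -1151/333933886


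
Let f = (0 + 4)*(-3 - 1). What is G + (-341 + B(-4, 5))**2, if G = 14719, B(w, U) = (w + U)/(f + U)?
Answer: 15858503/121 ≈ 1.3106e+5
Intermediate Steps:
f = -16 (f = 4*(-4) = -16)
B(w, U) = (U + w)/(-16 + U) (B(w, U) = (w + U)/(-16 + U) = (U + w)/(-16 + U))
G + (-341 + B(-4, 5))**2 = 14719 + (-341 + (5 - 4)/(-16 + 5))**2 = 14719 + (-341 + 1/(-11))**2 = 14719 + (-341 - 1/11*1)**2 = 14719 + (-341 - 1/11)**2 = 14719 + (-3752/11)**2 = 14719 + 14077504/121 = 15858503/121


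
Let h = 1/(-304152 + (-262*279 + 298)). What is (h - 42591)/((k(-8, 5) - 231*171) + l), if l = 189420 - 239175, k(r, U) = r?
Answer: 2293537519/4806891904 ≈ 0.47714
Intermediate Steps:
h = -1/376952 (h = 1/(-304152 + (-73098 + 298)) = 1/(-304152 - 72800) = 1/(-376952) = -1/376952 ≈ -2.6529e-6)
l = -49755
(h - 42591)/((k(-8, 5) - 231*171) + l) = (-1/376952 - 42591)/((-8 - 231*171) - 49755) = -16054762633/(376952*((-8 - 39501) - 49755)) = -16054762633/(376952*(-39509 - 49755)) = -16054762633/376952/(-89264) = -16054762633/376952*(-1/89264) = 2293537519/4806891904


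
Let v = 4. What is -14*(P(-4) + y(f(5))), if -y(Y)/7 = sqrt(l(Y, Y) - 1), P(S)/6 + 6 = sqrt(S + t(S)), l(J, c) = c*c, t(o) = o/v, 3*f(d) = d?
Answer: 1904/3 - 84*I*sqrt(5) ≈ 634.67 - 187.83*I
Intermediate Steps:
f(d) = d/3
t(o) = o/4
l(J, c) = c**2
P(S) = -36 + 3*sqrt(5)*sqrt(S) (P(S) = -36 + 6*sqrt(S + S/4) = -36 + 6*sqrt(5*S/4) = -36 + 6*(sqrt(5)*sqrt(S)/2) = -36 + 3*sqrt(5)*sqrt(S))
y(Y) = -7*sqrt(-1 + Y**2) (y(Y) = -7*sqrt(Y**2 - 1) = -7*sqrt(-1 + Y**2))
-14*(P(-4) + y(f(5))) = -14*((-36 + 3*sqrt(5)*sqrt(-4)) - 7*sqrt(-1 + ((1/3)*5)**2)) = -14*((-36 + 3*sqrt(5)*(2*I)) - 7*sqrt(-1 + (5/3)**2)) = -14*((-36 + 6*I*sqrt(5)) - 7*sqrt(-1 + 25/9)) = -14*((-36 + 6*I*sqrt(5)) - 7*sqrt(16/9)) = -14*((-36 + 6*I*sqrt(5)) - 7*4/3) = -14*((-36 + 6*I*sqrt(5)) - 28/3) = -14*(-136/3 + 6*I*sqrt(5)) = 1904/3 - 84*I*sqrt(5)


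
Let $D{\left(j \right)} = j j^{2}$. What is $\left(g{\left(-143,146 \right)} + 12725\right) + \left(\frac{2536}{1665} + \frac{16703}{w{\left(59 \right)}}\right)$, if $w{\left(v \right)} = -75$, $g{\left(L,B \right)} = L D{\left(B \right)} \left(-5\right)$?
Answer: $\frac{18524704617272}{8325} \approx 2.2252 \cdot 10^{9}$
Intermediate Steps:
$D{\left(j \right)} = j^{3}$
$g{\left(L,B \right)} = - 5 L B^{3}$ ($g{\left(L,B \right)} = L B^{3} \left(-5\right) = - 5 L B^{3}$)
$\left(g{\left(-143,146 \right)} + 12725\right) + \left(\frac{2536}{1665} + \frac{16703}{w{\left(59 \right)}}\right) = \left(\left(-5\right) \left(-143\right) 146^{3} + 12725\right) + \left(\frac{2536}{1665} + \frac{16703}{-75}\right) = \left(\left(-5\right) \left(-143\right) 3112136 + 12725\right) + \left(2536 \cdot \frac{1}{1665} + 16703 \left(- \frac{1}{75}\right)\right) = \left(2225177240 + 12725\right) + \left(\frac{2536}{1665} - \frac{16703}{75}\right) = 2225189965 - \frac{1841353}{8325} = \frac{18524704617272}{8325}$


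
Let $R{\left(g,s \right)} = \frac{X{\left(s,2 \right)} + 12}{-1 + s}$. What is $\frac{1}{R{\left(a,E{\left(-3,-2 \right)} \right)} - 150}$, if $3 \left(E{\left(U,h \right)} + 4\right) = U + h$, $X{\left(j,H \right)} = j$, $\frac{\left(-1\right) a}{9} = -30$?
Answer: $- \frac{20}{3019} \approx -0.0066247$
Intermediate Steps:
$a = 270$ ($a = \left(-9\right) \left(-30\right) = 270$)
$E{\left(U,h \right)} = -4 + \frac{U}{3} + \frac{h}{3}$ ($E{\left(U,h \right)} = -4 + \frac{U + h}{3} = -4 + \left(\frac{U}{3} + \frac{h}{3}\right) = -4 + \frac{U}{3} + \frac{h}{3}$)
$R{\left(g,s \right)} = \frac{12 + s}{-1 + s}$ ($R{\left(g,s \right)} = \frac{s + 12}{-1 + s} = \frac{12 + s}{-1 + s}$)
$\frac{1}{R{\left(a,E{\left(-3,-2 \right)} \right)} - 150} = \frac{1}{\frac{12 + \left(-4 + \frac{1}{3} \left(-3\right) + \frac{1}{3} \left(-2\right)\right)}{-1 + \left(-4 + \frac{1}{3} \left(-3\right) + \frac{1}{3} \left(-2\right)\right)} - 150} = \frac{1}{\frac{12 - \frac{17}{3}}{-1 - \frac{17}{3}} - 150} = \frac{1}{\frac{1}{- \frac{20}{3}} \cdot \frac{19}{3} - 150} = \frac{1}{\left(- \frac{3}{20}\right) \frac{19}{3} - 150} = \frac{1}{- \frac{19}{20} - 150} = \frac{1}{- \frac{3019}{20}} = - \frac{20}{3019}$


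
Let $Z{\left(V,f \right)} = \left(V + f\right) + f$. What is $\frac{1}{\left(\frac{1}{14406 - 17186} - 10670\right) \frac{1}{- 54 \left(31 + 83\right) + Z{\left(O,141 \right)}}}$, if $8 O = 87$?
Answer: $\frac{32598975}{59325202} \approx 0.5495$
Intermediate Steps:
$O = \frac{87}{8}$ ($O = \frac{1}{8} \cdot 87 = \frac{87}{8} \approx 10.875$)
$Z{\left(V,f \right)} = V + 2 f$
$\frac{1}{\left(\frac{1}{14406 - 17186} - 10670\right) \frac{1}{- 54 \left(31 + 83\right) + Z{\left(O,141 \right)}}} = \frac{1}{\left(\frac{1}{14406 - 17186} - 10670\right) \frac{1}{- 54 \left(31 + 83\right) + \left(\frac{87}{8} + 2 \cdot 141\right)}} = \frac{1}{\left(\frac{1}{-2780} - 10670\right) \frac{1}{\left(-54\right) 114 + \left(\frac{87}{8} + 282\right)}} = \frac{1}{\left(- \frac{1}{2780} - 10670\right) \frac{1}{-6156 + \frac{2343}{8}}} = \frac{1}{\left(- \frac{29662601}{2780}\right) \frac{1}{- \frac{46905}{8}}} = \frac{1}{\left(- \frac{29662601}{2780}\right) \left(- \frac{8}{46905}\right)} = \frac{1}{\frac{59325202}{32598975}} = \frac{32598975}{59325202}$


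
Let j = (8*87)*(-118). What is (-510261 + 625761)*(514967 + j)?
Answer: 49992904500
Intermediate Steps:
j = -82128 (j = 696*(-118) = -82128)
(-510261 + 625761)*(514967 + j) = (-510261 + 625761)*(514967 - 82128) = 115500*432839 = 49992904500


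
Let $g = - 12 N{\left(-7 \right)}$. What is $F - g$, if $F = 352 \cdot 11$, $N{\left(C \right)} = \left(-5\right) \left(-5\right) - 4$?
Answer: $4124$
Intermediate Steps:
$N{\left(C \right)} = 21$ ($N{\left(C \right)} = 25 - 4 = 21$)
$F = 3872$
$g = -252$ ($g = \left(-12\right) 21 = -252$)
$F - g = 3872 - -252 = 3872 + 252 = 4124$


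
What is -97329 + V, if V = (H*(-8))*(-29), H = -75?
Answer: -114729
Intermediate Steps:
V = -17400 (V = -75*(-8)*(-29) = 600*(-29) = -17400)
-97329 + V = -97329 - 17400 = -114729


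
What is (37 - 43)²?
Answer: 36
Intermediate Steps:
(37 - 43)² = (-6)² = 36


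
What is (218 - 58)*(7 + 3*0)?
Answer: 1120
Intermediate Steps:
(218 - 58)*(7 + 3*0) = 160*(7 + 0) = 160*7 = 1120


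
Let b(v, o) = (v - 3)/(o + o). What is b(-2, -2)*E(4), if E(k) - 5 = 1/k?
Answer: 105/16 ≈ 6.5625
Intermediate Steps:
b(v, o) = (-3 + v)/(2*o) (b(v, o) = (-3 + v)/((2*o)) = (-3 + v)*(1/(2*o)) = (-3 + v)/(2*o))
E(k) = 5 + 1/k
b(-2, -2)*E(4) = ((1/2)*(-3 - 2)/(-2))*(5 + 1/4) = ((1/2)*(-1/2)*(-5))*(5 + 1/4) = (5/4)*(21/4) = 105/16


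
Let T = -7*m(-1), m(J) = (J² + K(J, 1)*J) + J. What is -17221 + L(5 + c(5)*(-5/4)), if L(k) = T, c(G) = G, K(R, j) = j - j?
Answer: -17221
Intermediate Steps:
K(R, j) = 0
m(J) = J + J² (m(J) = (J² + 0*J) + J = (J² + 0) + J = J² + J = J + J²)
T = 0 (T = -(-7)*(1 - 1) = -(-7)*0 = -7*0 = 0)
L(k) = 0
-17221 + L(5 + c(5)*(-5/4)) = -17221 + 0 = -17221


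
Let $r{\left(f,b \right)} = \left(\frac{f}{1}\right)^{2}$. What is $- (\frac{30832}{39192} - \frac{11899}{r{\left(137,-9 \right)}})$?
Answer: $- \frac{14042525}{91949331} \approx -0.15272$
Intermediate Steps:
$r{\left(f,b \right)} = f^{2}$ ($r{\left(f,b \right)} = \left(f 1\right)^{2} = f^{2}$)
$- (\frac{30832}{39192} - \frac{11899}{r{\left(137,-9 \right)}}) = - (\frac{30832}{39192} - \frac{11899}{137^{2}}) = - (30832 \cdot \frac{1}{39192} - \frac{11899}{18769}) = - (\frac{3854}{4899} - \frac{11899}{18769}) = \left(-1\right) \frac{14042525}{91949331} = - \frac{14042525}{91949331}$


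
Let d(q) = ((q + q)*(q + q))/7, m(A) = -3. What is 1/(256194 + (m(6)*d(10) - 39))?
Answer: 7/1791885 ≈ 3.9065e-6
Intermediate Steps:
d(q) = 4*q²/7 (d(q) = ((2*q)*(2*q))*(⅐) = (4*q²)*(⅐) = 4*q²/7)
1/(256194 + (m(6)*d(10) - 39)) = 1/(256194 + (-12*10²/7 - 39)) = 1/(256194 + (-12*100/7 - 39)) = 1/(256194 + (-3*400/7 - 39)) = 1/(256194 + (-1200/7 - 39)) = 1/(256194 - 1473/7) = 1/(1791885/7) = 7/1791885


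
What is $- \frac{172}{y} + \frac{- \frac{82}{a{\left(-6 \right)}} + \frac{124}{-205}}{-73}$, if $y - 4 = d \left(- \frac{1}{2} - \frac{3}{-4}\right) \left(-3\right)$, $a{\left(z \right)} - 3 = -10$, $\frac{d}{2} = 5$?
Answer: $\frac{5132018}{104755} \approx 48.991$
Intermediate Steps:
$d = 10$ ($d = 2 \cdot 5 = 10$)
$a{\left(z \right)} = -7$ ($a{\left(z \right)} = 3 - 10 = -7$)
$y = - \frac{7}{2}$ ($y = 4 + 10 \left(- \frac{1}{2} - \frac{3}{-4}\right) \left(-3\right) = 4 + 10 \left(\left(-1\right) \frac{1}{2} - - \frac{3}{4}\right) \left(-3\right) = 4 + 10 \left(- \frac{1}{2} + \frac{3}{4}\right) \left(-3\right) = 4 + 10 \cdot \frac{1}{4} \left(-3\right) = 4 + \frac{5}{2} \left(-3\right) = 4 - \frac{15}{2} = - \frac{7}{2} \approx -3.5$)
$- \frac{172}{y} + \frac{- \frac{82}{a{\left(-6 \right)}} + \frac{124}{-205}}{-73} = - \frac{172}{- \frac{7}{2}} + \frac{- \frac{82}{-7} + \frac{124}{-205}}{-73} = \left(-172\right) \left(- \frac{2}{7}\right) + \left(\left(-82\right) \left(- \frac{1}{7}\right) + 124 \left(- \frac{1}{205}\right)\right) \left(- \frac{1}{73}\right) = \frac{344}{7} + \left(\frac{82}{7} - \frac{124}{205}\right) \left(- \frac{1}{73}\right) = \frac{344}{7} + \frac{15942}{1435} \left(- \frac{1}{73}\right) = \frac{344}{7} - \frac{15942}{104755} = \frac{5132018}{104755}$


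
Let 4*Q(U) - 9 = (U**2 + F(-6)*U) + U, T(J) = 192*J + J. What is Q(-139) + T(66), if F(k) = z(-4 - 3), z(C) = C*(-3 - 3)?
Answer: 64305/4 ≈ 16076.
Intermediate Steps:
T(J) = 193*J
z(C) = -6*C (z(C) = C*(-6) = -6*C)
F(k) = 42 (F(k) = -6*(-4 - 3) = -6*(-7) = 42)
Q(U) = 9/4 + U**2/4 + 43*U/4 (Q(U) = 9/4 + ((U**2 + 42*U) + U)/4 = 9/4 + (U**2 + 43*U)/4 = 9/4 + (U**2/4 + 43*U/4) = 9/4 + U**2/4 + 43*U/4)
Q(-139) + T(66) = (9/4 + (1/4)*(-139)**2 + (43/4)*(-139)) + 193*66 = (9/4 + (1/4)*19321 - 5977/4) + 12738 = (9/4 + 19321/4 - 5977/4) + 12738 = 13353/4 + 12738 = 64305/4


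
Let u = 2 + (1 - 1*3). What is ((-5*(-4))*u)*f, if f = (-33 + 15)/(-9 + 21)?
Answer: 0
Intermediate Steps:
u = 0 (u = 2 + (1 - 3) = 2 - 2 = 0)
f = -3/2 (f = -18/12 = -18*1/12 = -3/2 ≈ -1.5000)
((-5*(-4))*u)*f = (-5*(-4)*0)*(-3/2) = (20*0)*(-3/2) = 0*(-3/2) = 0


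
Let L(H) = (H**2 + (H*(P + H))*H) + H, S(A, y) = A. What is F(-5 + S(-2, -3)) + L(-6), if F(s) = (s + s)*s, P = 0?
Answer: -88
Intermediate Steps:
F(s) = 2*s**2 (F(s) = (2*s)*s = 2*s**2)
L(H) = H + H**2 + H**3 (L(H) = (H**2 + (H*(0 + H))*H) + H = (H**2 + (H*H)*H) + H = (H**2 + H**2*H) + H = (H**2 + H**3) + H = H + H**2 + H**3)
F(-5 + S(-2, -3)) + L(-6) = 2*(-5 - 2)**2 - 6*(1 - 6 + (-6)**2) = 2*(-7)**2 - 6*(1 - 6 + 36) = 2*49 - 6*31 = 98 - 186 = -88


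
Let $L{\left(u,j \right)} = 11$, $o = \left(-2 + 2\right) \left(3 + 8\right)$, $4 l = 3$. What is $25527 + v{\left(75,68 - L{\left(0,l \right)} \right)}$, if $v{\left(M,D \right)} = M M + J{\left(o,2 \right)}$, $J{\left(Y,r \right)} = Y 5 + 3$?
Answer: $31155$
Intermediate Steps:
$l = \frac{3}{4}$ ($l = \frac{1}{4} \cdot 3 = \frac{3}{4} \approx 0.75$)
$o = 0$ ($o = 0 \cdot 11 = 0$)
$J{\left(Y,r \right)} = 3 + 5 Y$ ($J{\left(Y,r \right)} = 5 Y + 3 = 3 + 5 Y$)
$v{\left(M,D \right)} = 3 + M^{2}$ ($v{\left(M,D \right)} = M M + \left(3 + 5 \cdot 0\right) = M^{2} + \left(3 + 0\right) = M^{2} + 3 = 3 + M^{2}$)
$25527 + v{\left(75,68 - L{\left(0,l \right)} \right)} = 25527 + \left(3 + 75^{2}\right) = 25527 + \left(3 + 5625\right) = 25527 + 5628 = 31155$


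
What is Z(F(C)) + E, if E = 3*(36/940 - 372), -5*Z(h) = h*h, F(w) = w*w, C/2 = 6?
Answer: -247365/47 ≈ -5263.1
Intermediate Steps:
C = 12 (C = 2*6 = 12)
F(w) = w²
Z(h) = -h²/5 (Z(h) = -h*h/5 = -h²/5)
E = -262233/235 (E = 3*(36*(1/940) - 372) = 3*(9/235 - 372) = 3*(-87411/235) = -262233/235 ≈ -1115.9)
Z(F(C)) + E = -(12²)²/5 - 262233/235 = -⅕*144² - 262233/235 = -⅕*20736 - 262233/235 = -20736/5 - 262233/235 = -247365/47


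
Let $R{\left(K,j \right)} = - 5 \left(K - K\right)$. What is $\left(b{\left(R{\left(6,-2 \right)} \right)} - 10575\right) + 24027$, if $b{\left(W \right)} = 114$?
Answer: $13566$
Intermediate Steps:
$R{\left(K,j \right)} = 0$ ($R{\left(K,j \right)} = \left(-5\right) 0 = 0$)
$\left(b{\left(R{\left(6,-2 \right)} \right)} - 10575\right) + 24027 = \left(114 - 10575\right) + 24027 = -10461 + 24027 = 13566$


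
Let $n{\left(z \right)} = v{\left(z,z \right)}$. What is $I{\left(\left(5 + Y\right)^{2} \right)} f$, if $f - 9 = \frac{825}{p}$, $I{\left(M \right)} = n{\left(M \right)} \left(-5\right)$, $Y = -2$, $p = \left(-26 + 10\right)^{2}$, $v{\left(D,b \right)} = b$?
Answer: $- \frac{140805}{256} \approx -550.02$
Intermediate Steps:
$p = 256$ ($p = \left(-16\right)^{2} = 256$)
$n{\left(z \right)} = z$
$I{\left(M \right)} = - 5 M$ ($I{\left(M \right)} = M \left(-5\right) = - 5 M$)
$f = \frac{3129}{256}$ ($f = 9 + \frac{825}{256} = \frac{3129}{256} \approx 12.223$)
$I{\left(\left(5 + Y\right)^{2} \right)} f = - 5 \left(5 - 2\right)^{2} \cdot \frac{3129}{256} = - 5 \cdot 3^{2} \cdot \frac{3129}{256} = \left(-5\right) 9 \cdot \frac{3129}{256} = \left(-45\right) \frac{3129}{256} = - \frac{140805}{256}$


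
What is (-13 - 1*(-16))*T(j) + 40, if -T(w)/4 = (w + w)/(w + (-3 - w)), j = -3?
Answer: 16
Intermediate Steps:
T(w) = 8*w/3 (T(w) = -4*(w + w)/(w + (-3 - w)) = -4*2*w/(-3) = -4*2*w*(-1)/3 = -(-8)*w/3 = 8*w/3)
(-13 - 1*(-16))*T(j) + 40 = (-13 - 1*(-16))*((8/3)*(-3)) + 40 = (-13 + 16)*(-8) + 40 = 3*(-8) + 40 = -24 + 40 = 16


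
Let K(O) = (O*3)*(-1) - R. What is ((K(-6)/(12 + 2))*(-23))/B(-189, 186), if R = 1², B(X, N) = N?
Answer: -391/2604 ≈ -0.15015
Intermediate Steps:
R = 1
K(O) = -1 - 3*O (K(O) = (O*3)*(-1) - 1*1 = (3*O)*(-1) - 1 = -3*O - 1 = -1 - 3*O)
((K(-6)/(12 + 2))*(-23))/B(-189, 186) = (((-1 - 3*(-6))/(12 + 2))*(-23))/186 = (((-1 + 18)/14)*(-23))*(1/186) = ((17*(1/14))*(-23))*(1/186) = ((17/14)*(-23))*(1/186) = -391/14*1/186 = -391/2604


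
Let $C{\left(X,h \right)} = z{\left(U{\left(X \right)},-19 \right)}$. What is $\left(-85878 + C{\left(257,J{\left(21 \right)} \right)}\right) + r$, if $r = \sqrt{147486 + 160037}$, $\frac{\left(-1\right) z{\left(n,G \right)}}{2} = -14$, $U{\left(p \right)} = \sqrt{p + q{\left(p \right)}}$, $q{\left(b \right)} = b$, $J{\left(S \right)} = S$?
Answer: $-85850 + \sqrt{307523} \approx -85296.0$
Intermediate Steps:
$U{\left(p \right)} = \sqrt{2} \sqrt{p}$ ($U{\left(p \right)} = \sqrt{p + p} = \sqrt{2 p} = \sqrt{2} \sqrt{p}$)
$z{\left(n,G \right)} = 28$ ($z{\left(n,G \right)} = \left(-2\right) \left(-14\right) = 28$)
$C{\left(X,h \right)} = 28$
$r = \sqrt{307523} \approx 554.55$
$\left(-85878 + C{\left(257,J{\left(21 \right)} \right)}\right) + r = \left(-85878 + 28\right) + \sqrt{307523} = -85850 + \sqrt{307523}$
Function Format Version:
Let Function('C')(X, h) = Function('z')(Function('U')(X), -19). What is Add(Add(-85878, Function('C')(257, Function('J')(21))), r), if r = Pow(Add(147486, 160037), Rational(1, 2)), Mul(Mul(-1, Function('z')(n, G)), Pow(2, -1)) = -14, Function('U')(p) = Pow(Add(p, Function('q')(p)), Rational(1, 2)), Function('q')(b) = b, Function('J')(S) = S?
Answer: Add(-85850, Pow(307523, Rational(1, 2))) ≈ -85296.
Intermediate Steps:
Function('U')(p) = Mul(Pow(2, Rational(1, 2)), Pow(p, Rational(1, 2))) (Function('U')(p) = Pow(Add(p, p), Rational(1, 2)) = Pow(Mul(2, p), Rational(1, 2)) = Mul(Pow(2, Rational(1, 2)), Pow(p, Rational(1, 2))))
Function('z')(n, G) = 28 (Function('z')(n, G) = Mul(-2, -14) = 28)
Function('C')(X, h) = 28
r = Pow(307523, Rational(1, 2)) ≈ 554.55
Add(Add(-85878, Function('C')(257, Function('J')(21))), r) = Add(Add(-85878, 28), Pow(307523, Rational(1, 2))) = Add(-85850, Pow(307523, Rational(1, 2)))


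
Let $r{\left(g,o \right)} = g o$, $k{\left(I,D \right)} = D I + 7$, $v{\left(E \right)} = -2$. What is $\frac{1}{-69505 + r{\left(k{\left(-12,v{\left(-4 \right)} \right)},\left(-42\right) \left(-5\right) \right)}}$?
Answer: $- \frac{1}{62995} \approx -1.5874 \cdot 10^{-5}$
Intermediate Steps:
$k{\left(I,D \right)} = 7 + D I$
$\frac{1}{-69505 + r{\left(k{\left(-12,v{\left(-4 \right)} \right)},\left(-42\right) \left(-5\right) \right)}} = \frac{1}{-69505 + \left(7 - -24\right) \left(\left(-42\right) \left(-5\right)\right)} = \frac{1}{-69505 + \left(7 + 24\right) 210} = \frac{1}{-69505 + 31 \cdot 210} = \frac{1}{-69505 + 6510} = \frac{1}{-62995} = - \frac{1}{62995}$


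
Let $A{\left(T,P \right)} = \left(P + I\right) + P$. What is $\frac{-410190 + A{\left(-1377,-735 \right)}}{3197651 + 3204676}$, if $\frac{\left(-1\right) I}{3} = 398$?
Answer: $- \frac{137618}{2134109} \approx -0.064485$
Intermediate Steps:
$I = -1194$ ($I = \left(-3\right) 398 = -1194$)
$A{\left(T,P \right)} = -1194 + 2 P$ ($A{\left(T,P \right)} = \left(P - 1194\right) + P = \left(-1194 + P\right) + P = -1194 + 2 P$)
$\frac{-410190 + A{\left(-1377,-735 \right)}}{3197651 + 3204676} = \frac{-410190 + \left(-1194 + 2 \left(-735\right)\right)}{3197651 + 3204676} = \frac{-410190 - 2664}{6402327} = \left(-410190 - 2664\right) \frac{1}{6402327} = \left(-412854\right) \frac{1}{6402327} = - \frac{137618}{2134109}$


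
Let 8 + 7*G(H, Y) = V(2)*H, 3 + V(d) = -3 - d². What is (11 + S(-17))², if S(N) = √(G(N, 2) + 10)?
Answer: 1079/7 + 44*√406/7 ≈ 280.80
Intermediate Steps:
V(d) = -6 - d² (V(d) = -3 + (-3 - d²) = -6 - d²)
G(H, Y) = -8/7 - 10*H/7 (G(H, Y) = -8/7 + ((-6 - 1*2²)*H)/7 = -8/7 + ((-6 - 1*4)*H)/7 = -8/7 + ((-6 - 4)*H)/7 = -8/7 + (-10*H)/7 = -8/7 - 10*H/7)
S(N) = √(62/7 - 10*N/7) (S(N) = √((-8/7 - 10*N/7) + 10) = √(62/7 - 10*N/7))
(11 + S(-17))² = (11 + √(434 - 70*(-17))/7)² = (11 + √(434 + 1190)/7)² = (11 + √1624/7)² = (11 + (2*√406)/7)² = (11 + 2*√406/7)²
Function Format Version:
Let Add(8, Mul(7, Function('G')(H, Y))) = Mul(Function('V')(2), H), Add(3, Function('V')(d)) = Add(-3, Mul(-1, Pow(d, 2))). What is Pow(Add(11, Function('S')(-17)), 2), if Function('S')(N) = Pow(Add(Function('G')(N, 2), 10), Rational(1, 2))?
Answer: Add(Rational(1079, 7), Mul(Rational(44, 7), Pow(406, Rational(1, 2)))) ≈ 280.80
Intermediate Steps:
Function('V')(d) = Add(-6, Mul(-1, Pow(d, 2))) (Function('V')(d) = Add(-3, Add(-3, Mul(-1, Pow(d, 2)))) = Add(-6, Mul(-1, Pow(d, 2))))
Function('G')(H, Y) = Add(Rational(-8, 7), Mul(Rational(-10, 7), H)) (Function('G')(H, Y) = Add(Rational(-8, 7), Mul(Rational(1, 7), Mul(Add(-6, Mul(-1, Pow(2, 2))), H))) = Add(Rational(-8, 7), Mul(Rational(1, 7), Mul(Add(-6, Mul(-1, 4)), H))) = Add(Rational(-8, 7), Mul(Rational(1, 7), Mul(Add(-6, -4), H))) = Add(Rational(-8, 7), Mul(Rational(1, 7), Mul(-10, H))) = Add(Rational(-8, 7), Mul(Rational(-10, 7), H)))
Function('S')(N) = Pow(Add(Rational(62, 7), Mul(Rational(-10, 7), N)), Rational(1, 2)) (Function('S')(N) = Pow(Add(Add(Rational(-8, 7), Mul(Rational(-10, 7), N)), 10), Rational(1, 2)) = Pow(Add(Rational(62, 7), Mul(Rational(-10, 7), N)), Rational(1, 2)))
Pow(Add(11, Function('S')(-17)), 2) = Pow(Add(11, Mul(Rational(1, 7), Pow(Add(434, Mul(-70, -17)), Rational(1, 2)))), 2) = Pow(Add(11, Mul(Rational(1, 7), Pow(Add(434, 1190), Rational(1, 2)))), 2) = Pow(Add(11, Mul(Rational(1, 7), Pow(1624, Rational(1, 2)))), 2) = Pow(Add(11, Mul(Rational(1, 7), Mul(2, Pow(406, Rational(1, 2))))), 2) = Pow(Add(11, Mul(Rational(2, 7), Pow(406, Rational(1, 2)))), 2)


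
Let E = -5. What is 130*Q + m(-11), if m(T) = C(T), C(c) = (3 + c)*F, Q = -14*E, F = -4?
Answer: 9132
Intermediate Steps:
Q = 70 (Q = -14*(-5) = 70)
C(c) = -12 - 4*c (C(c) = (3 + c)*(-4) = -12 - 4*c)
m(T) = -12 - 4*T
130*Q + m(-11) = 130*70 + (-12 - 4*(-11)) = 9100 + (-12 + 44) = 9100 + 32 = 9132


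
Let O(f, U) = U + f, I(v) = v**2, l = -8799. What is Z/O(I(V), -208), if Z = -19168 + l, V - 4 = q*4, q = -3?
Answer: 27967/144 ≈ 194.22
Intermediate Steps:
V = -8 (V = 4 - 3*4 = 4 - 12 = -8)
Z = -27967 (Z = -19168 - 8799 = -27967)
Z/O(I(V), -208) = -27967/(-208 + (-8)**2) = -27967/(-208 + 64) = -27967/(-144) = -27967*(-1/144) = 27967/144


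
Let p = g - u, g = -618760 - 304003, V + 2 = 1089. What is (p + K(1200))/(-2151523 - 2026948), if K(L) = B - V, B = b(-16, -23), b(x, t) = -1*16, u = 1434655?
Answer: 214411/379861 ≈ 0.56445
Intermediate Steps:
V = 1087 (V = -2 + 1089 = 1087)
g = -922763
b(x, t) = -16
B = -16
K(L) = -1103 (K(L) = -16 - 1*1087 = -16 - 1087 = -1103)
p = -2357418 (p = -922763 - 1*1434655 = -922763 - 1434655 = -2357418)
(p + K(1200))/(-2151523 - 2026948) = (-2357418 - 1103)/(-2151523 - 2026948) = -2358521/(-4178471) = -2358521*(-1/4178471) = 214411/379861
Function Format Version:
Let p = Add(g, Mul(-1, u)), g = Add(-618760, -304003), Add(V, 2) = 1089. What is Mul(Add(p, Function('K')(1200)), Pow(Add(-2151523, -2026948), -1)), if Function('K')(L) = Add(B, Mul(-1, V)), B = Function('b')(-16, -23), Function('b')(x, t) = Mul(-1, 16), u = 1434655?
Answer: Rational(214411, 379861) ≈ 0.56445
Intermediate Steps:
V = 1087 (V = Add(-2, 1089) = 1087)
g = -922763
Function('b')(x, t) = -16
B = -16
Function('K')(L) = -1103 (Function('K')(L) = Add(-16, Mul(-1, 1087)) = Add(-16, -1087) = -1103)
p = -2357418 (p = Add(-922763, Mul(-1, 1434655)) = Add(-922763, -1434655) = -2357418)
Mul(Add(p, Function('K')(1200)), Pow(Add(-2151523, -2026948), -1)) = Mul(Add(-2357418, -1103), Pow(Add(-2151523, -2026948), -1)) = Mul(-2358521, Pow(-4178471, -1)) = Mul(-2358521, Rational(-1, 4178471)) = Rational(214411, 379861)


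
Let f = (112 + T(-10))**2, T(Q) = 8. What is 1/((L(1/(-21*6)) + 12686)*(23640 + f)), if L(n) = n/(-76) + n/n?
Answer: 399/192562780105 ≈ 2.0721e-9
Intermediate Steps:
L(n) = 1 - n/76 (L(n) = n*(-1/76) + 1 = -n/76 + 1 = 1 - n/76)
f = 14400 (f = (112 + 8)**2 = 120**2 = 14400)
1/((L(1/(-21*6)) + 12686)*(23640 + f)) = 1/(((1 - 1/(76*((-21*6)))) + 12686)*(23640 + 14400)) = 1/(((1 - 1/76/(-126)) + 12686)*38040) = 1/(((1 - 1/76*(-1/126)) + 12686)*38040) = 1/(((1 + 1/9576) + 12686)*38040) = 1/((9577/9576 + 12686)*38040) = 1/((121490713/9576)*38040) = 1/(192562780105/399) = 399/192562780105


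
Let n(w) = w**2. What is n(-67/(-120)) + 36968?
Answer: 532343689/14400 ≈ 36968.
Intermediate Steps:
n(-67/(-120)) + 36968 = (-67/(-120))**2 + 36968 = (-67*(-1/120))**2 + 36968 = (67/120)**2 + 36968 = 4489/14400 + 36968 = 532343689/14400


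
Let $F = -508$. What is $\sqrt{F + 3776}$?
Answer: $2 \sqrt{817} \approx 57.166$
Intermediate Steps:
$\sqrt{F + 3776} = \sqrt{-508 + 3776} = \sqrt{3268} = 2 \sqrt{817}$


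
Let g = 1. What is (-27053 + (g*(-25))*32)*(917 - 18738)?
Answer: 496368313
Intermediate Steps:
(-27053 + (g*(-25))*32)*(917 - 18738) = (-27053 + (1*(-25))*32)*(917 - 18738) = (-27053 - 25*32)*(-17821) = (-27053 - 800)*(-17821) = -27853*(-17821) = 496368313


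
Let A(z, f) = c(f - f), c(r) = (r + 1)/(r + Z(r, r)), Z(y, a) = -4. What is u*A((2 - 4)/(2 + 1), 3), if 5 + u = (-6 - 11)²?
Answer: -71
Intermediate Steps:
c(r) = (1 + r)/(-4 + r) (c(r) = (r + 1)/(r - 4) = (1 + r)/(-4 + r))
A(z, f) = -¼ (A(z, f) = (1 + (f - f))/(-4 + (f - f)) = (1 + 0)/(-4 + 0) = 1/(-4) = -¼*1 = -¼)
u = 284 (u = -5 + (-6 - 11)² = -5 + (-17)² = -5 + 289 = 284)
u*A((2 - 4)/(2 + 1), 3) = 284*(-¼) = -71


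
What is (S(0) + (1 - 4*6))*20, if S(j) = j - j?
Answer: -460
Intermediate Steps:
S(j) = 0
(S(0) + (1 - 4*6))*20 = (0 + (1 - 4*6))*20 = (0 + (1 - 24))*20 = (0 - 23)*20 = -23*20 = -460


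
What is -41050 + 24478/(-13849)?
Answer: -568525928/13849 ≈ -41052.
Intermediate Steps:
-41050 + 24478/(-13849) = -41050 + 24478*(-1/13849) = -41050 - 24478/13849 = -568525928/13849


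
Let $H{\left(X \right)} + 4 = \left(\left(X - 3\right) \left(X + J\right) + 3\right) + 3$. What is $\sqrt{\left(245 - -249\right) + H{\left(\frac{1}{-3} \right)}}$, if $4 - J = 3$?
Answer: $\frac{2 \sqrt{1111}}{3} \approx 22.221$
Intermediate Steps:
$J = 1$ ($J = 4 - 3 = 1$)
$H{\left(X \right)} = 2 + \left(1 + X\right) \left(-3 + X\right)$ ($H{\left(X \right)} = -4 + \left(\left(\left(X - 3\right) \left(X + 1\right) + 3\right) + 3\right) = -4 + \left(\left(\left(-3 + X\right) \left(1 + X\right) + 3\right) + 3\right) = -4 + \left(\left(\left(1 + X\right) \left(-3 + X\right) + 3\right) + 3\right) = -4 + \left(\left(3 + \left(1 + X\right) \left(-3 + X\right)\right) + 3\right) = -4 + \left(6 + \left(1 + X\right) \left(-3 + X\right)\right) = 2 + \left(1 + X\right) \left(-3 + X\right)$)
$\sqrt{\left(245 - -249\right) + H{\left(\frac{1}{-3} \right)}} = \sqrt{\left(245 - -249\right) - \left(1 - \frac{2}{3} - \frac{1}{9}\right)} = \sqrt{\left(245 + 249\right) - \left(\frac{1}{3} - \frac{1}{9}\right)} = \sqrt{494 + \left(-1 + \frac{1}{9} + \frac{2}{3}\right)} = \sqrt{494 - \frac{2}{9}} = \sqrt{\frac{4444}{9}} = \frac{2 \sqrt{1111}}{3}$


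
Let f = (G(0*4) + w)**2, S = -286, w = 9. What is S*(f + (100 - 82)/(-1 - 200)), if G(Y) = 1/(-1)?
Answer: -1224652/67 ≈ -18278.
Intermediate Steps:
G(Y) = -1
f = 64 (f = (-1 + 9)**2 = 8**2 = 64)
S*(f + (100 - 82)/(-1 - 200)) = -286*(64 + (100 - 82)/(-1 - 200)) = -286*(64 + 18/(-201)) = -286*(64 + 18*(-1/201)) = -286*(64 - 6/67) = -286*4282/67 = -1224652/67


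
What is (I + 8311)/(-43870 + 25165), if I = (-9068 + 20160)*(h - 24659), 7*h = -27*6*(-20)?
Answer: 1878627139/130935 ≈ 14348.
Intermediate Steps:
h = 3240/7 (h = (-27*6*(-20))/7 = (-162*(-20))/7 = (⅐)*3240 = 3240/7 ≈ 462.86)
I = -1878685316/7 (I = (-9068 + 20160)*(3240/7 - 24659) = 11092*(-169373/7) = -1878685316/7 ≈ -2.6838e+8)
(I + 8311)/(-43870 + 25165) = (-1878685316/7 + 8311)/(-43870 + 25165) = -1878627139/7/(-18705) = -1878627139/7*(-1/18705) = 1878627139/130935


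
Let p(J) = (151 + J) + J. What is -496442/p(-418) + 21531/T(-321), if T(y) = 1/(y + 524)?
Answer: 2994489647/685 ≈ 4.3715e+6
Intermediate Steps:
T(y) = 1/(524 + y)
p(J) = 151 + 2*J
-496442/p(-418) + 21531/T(-321) = -496442/(151 + 2*(-418)) + 21531/(1/(524 - 321)) = -496442/(151 - 836) + 21531/(1/203) = -496442/(-685) + 21531/(1/203) = -496442*(-1/685) + 21531*203 = 496442/685 + 4370793 = 2994489647/685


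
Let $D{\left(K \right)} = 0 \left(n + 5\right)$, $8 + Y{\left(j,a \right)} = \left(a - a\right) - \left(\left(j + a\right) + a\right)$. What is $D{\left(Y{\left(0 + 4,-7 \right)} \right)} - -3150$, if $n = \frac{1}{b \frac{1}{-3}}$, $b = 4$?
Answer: $3150$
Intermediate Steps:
$n = - \frac{3}{4}$ ($n = \frac{1}{4 \frac{1}{-3}} = \frac{1}{4 \left(- \frac{1}{3}\right)} = \frac{1}{- \frac{4}{3}} = - \frac{3}{4} \approx -0.75$)
$Y{\left(j,a \right)} = -8 - j - 2 a$ ($Y{\left(j,a \right)} = -8 + \left(\left(a - a\right) - \left(\left(j + a\right) + a\right)\right) = -8 + \left(0 - \left(\left(a + j\right) + a\right)\right) = -8 + \left(0 - \left(j + 2 a\right)\right) = -8 - \left(j + 2 a\right) = -8 - j - 2 a$)
$D{\left(K \right)} = 0$ ($D{\left(K \right)} = 0 \left(- \frac{3}{4} + 5\right) = 0 \cdot \frac{17}{4} = 0$)
$D{\left(Y{\left(0 + 4,-7 \right)} \right)} - -3150 = 0 - -3150 = 0 + 3150 = 3150$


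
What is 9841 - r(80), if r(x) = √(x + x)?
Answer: 9841 - 4*√10 ≈ 9828.3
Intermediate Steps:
r(x) = √2*√x (r(x) = √(2*x) = √2*√x)
9841 - r(80) = 9841 - √2*√80 = 9841 - √2*4*√5 = 9841 - 4*√10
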